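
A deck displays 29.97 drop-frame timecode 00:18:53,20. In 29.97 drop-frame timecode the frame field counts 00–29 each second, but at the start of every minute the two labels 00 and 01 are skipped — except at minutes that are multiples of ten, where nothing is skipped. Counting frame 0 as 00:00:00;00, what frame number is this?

As if non-drop at 30 labels/s: (0 × 3600 + 18 × 60 + 53) × 30 + 20 = 34010.
Minute boundaries passed: 18; those not divisible by 10: 18 − 1 = 17; dropped labels = 2 × 17 = 34.
Actual frame index = 34010 − 34 = 33976.

33976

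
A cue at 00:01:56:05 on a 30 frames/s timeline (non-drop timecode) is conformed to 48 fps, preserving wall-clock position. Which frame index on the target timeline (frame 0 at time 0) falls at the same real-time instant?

Source frame index: (0×3600 + 1×60 + 56) × 30 + 5 = 3485.
Real time: 3485 / (30) = 697/6 s.
Target frame: (697/6) × (48) = 5576.

frame 5576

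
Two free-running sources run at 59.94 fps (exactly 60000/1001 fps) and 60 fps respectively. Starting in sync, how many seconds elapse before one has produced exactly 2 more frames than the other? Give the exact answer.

The gap grows by |60 − 60000/1001| = 60/1001 frames per second.
Time for a 2-frame gap: 2 ÷ (60/1001) = 1001/30 s.

1001/30 seconds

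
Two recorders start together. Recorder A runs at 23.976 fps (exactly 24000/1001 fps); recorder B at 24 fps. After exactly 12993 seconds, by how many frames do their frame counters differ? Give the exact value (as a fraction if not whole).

A emits 24000/1001 × 12993 = 311832000/1001 frames; B emits 24 × 12993 = 311832.
Difference = 311832/1001 frames (≈ 311.5205); B is ahead of A.

311832/1001 frames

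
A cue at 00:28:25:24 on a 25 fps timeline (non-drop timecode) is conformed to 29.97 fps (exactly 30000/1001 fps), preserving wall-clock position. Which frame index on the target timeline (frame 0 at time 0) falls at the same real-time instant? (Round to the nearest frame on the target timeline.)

frame 51128

Source frame index: (0×3600 + 28×60 + 25) × 25 + 24 = 42649.
Real time: 42649 / (25) = 42649/25 s.
Target frame: (42649/25) × (30000/1001) = 51178800/1001 ≈ 51127.672 → 51128.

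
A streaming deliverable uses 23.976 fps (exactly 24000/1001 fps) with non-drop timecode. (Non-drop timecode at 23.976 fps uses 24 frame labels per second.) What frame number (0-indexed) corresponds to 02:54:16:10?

frame 250954

Total seconds to the label: (2 × 3600 + 54 × 60 + 16) = 10456.
Frame index = 10456 × 24 + 10 = 250954.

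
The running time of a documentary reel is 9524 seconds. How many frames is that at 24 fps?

Frames = 9524 × 24 = 228576.

228576 frames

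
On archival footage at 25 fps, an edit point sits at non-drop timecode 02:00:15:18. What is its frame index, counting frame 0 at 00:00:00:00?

Total seconds to the label: (2 × 3600 + 0 × 60 + 15) = 7215.
Frame index = 7215 × 25 + 18 = 180393.

180393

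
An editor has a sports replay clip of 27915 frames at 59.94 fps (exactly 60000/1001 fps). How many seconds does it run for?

465.71525 seconds

Running time = 27915 / (60000/1001) = 465.71525 s.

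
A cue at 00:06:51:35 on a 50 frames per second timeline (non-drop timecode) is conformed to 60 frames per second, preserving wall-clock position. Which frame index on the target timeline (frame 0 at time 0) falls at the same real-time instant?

Source frame index: (0×3600 + 6×60 + 51) × 50 + 35 = 20585.
Real time: 20585 / (50) = 4117/10 s.
Target frame: (4117/10) × (60) = 24702.

frame 24702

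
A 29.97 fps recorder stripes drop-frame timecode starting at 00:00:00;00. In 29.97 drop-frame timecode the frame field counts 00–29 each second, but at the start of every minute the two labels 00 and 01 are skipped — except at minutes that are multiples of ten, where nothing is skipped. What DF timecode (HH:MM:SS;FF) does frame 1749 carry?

Ten DF minutes hold 17982 frames, so frame 1749 lies in block 0 (frames 0–17981) with 1749 frames into that block.
The block's first minute is 1800 frames and the rest 1798 each; 1749 frames reaches minute 0, so 0 × 18 + 0 × 2 = 0 labels have been skipped so far.
Adding those back, label number 1749 + 0 = 1749 at 30 labels/s is 58 s + 9 f = 0 h 0 min 58 s frame 9, i.e. 00:00:58;09.

00:00:58;09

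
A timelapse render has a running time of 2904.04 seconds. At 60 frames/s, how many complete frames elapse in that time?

Frames = 2904.04 × 60 = 871212/5 ≈ 174242.4000.
Complete frames: 174242.

174242 frames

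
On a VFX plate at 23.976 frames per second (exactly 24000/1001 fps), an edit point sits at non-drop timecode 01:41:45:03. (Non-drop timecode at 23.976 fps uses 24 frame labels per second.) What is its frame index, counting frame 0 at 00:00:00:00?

frame 146523

Total seconds to the label: (1 × 3600 + 41 × 60 + 45) = 6105.
Frame index = 6105 × 24 + 3 = 146523.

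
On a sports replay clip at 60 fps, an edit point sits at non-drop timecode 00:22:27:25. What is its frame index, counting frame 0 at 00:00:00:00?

80845

Total seconds to the label: (0 × 3600 + 22 × 60 + 27) = 1347.
Frame index = 1347 × 60 + 25 = 80845.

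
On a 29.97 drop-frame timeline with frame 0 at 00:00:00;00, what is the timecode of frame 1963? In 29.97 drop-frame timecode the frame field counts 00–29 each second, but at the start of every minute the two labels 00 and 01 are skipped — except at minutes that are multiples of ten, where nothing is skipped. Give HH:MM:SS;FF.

00:01:05;15

Each 10-minute DF block holds 10 × 60 × 30 − 9 × 2 = 17982 frames. 1963 ÷ 17982 → 0 full blocks, remainder 1963.
Within the partial block the first minute is 1800 frames and each further minute 1798, so 1 further minute boundary passed. Total skipped labels = 18 × 0 + 2 × 1 = 2.
Non-drop label index = 1963 + 2 = 1965; at 30 labels/s that is 00:01:05:15, i.e. DF 00:01:05;15.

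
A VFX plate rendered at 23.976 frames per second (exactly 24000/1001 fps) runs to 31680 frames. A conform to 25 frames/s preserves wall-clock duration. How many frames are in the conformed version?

33033 frames

Target frames = source frames × (target rate / source rate) = 31680 × (25)/(24000/1001) = 31680 × 1001/960 = 33033.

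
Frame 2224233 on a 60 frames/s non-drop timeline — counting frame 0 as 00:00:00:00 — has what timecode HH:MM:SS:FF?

10:17:50:33

2224233 ÷ 60 = 37070 full seconds, remainder 33 frames.
37070 s = 10 h 17 min 50 s.
Timecode: 10:17:50:33.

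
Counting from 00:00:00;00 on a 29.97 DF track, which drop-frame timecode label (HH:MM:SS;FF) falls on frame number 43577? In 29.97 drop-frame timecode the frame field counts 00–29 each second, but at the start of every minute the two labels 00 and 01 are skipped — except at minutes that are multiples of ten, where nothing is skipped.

Ten DF minutes hold 17982 frames, so frame 43577 lies in block 2 (frames 35964–53945) with 7613 frames into that block.
The block's first minute is 1800 frames and the rest 1798 each; 7613 frames reaches minute 4, so 2 × 18 + 4 × 2 = 44 labels have been skipped so far.
Adding those back, label number 43577 + 44 = 43621 at 30 labels/s is 1454 s + 1 f = 0 h 24 min 14 s frame 1, i.e. 00:24:14;01.

00:24:14;01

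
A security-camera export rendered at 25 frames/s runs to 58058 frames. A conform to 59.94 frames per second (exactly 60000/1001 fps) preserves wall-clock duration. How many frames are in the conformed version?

Target frames = source frames × (target rate / source rate) = 58058 × (60000/1001)/(25) = 58058 × 2400/1001 = 139200.

139200 frames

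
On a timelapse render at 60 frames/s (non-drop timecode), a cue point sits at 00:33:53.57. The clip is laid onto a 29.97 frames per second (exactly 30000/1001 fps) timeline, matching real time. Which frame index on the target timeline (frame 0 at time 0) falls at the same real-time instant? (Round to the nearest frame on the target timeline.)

Source frame index: (0×3600 + 33×60 + 53) × 60 + 57 = 122037.
Real time: 122037 / (60) = 40679/20 s.
Target frame: (40679/20) × (30000/1001) = 61018500/1001 ≈ 60957.542 → 60958.

frame 60958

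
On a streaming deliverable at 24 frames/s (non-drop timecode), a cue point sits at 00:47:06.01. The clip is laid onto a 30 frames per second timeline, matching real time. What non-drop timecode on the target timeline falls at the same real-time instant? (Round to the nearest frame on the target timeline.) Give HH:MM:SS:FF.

00:47:06:01

Source frame index: (0×3600 + 47×60 + 6) × 24 + 1 = 67825.
Real time: 67825 / (24) = 67825/24 s.
Target frame: (67825/24) × (30) = 339125/4 ≈ 84781.250 → 84781.
At 30 labels/s: frame 84781 → 00:47:06:01.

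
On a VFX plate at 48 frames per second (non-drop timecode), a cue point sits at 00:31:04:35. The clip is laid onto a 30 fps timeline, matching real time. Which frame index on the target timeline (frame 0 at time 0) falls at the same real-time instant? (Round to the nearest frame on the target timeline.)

frame 55942

Source frame index: (0×3600 + 31×60 + 4) × 48 + 35 = 89507.
Real time: 89507 / (48) = 89507/48 s.
Target frame: (89507/48) × (30) = 447535/8 ≈ 55941.875 → 55942.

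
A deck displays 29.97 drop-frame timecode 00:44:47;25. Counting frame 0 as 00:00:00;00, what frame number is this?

80555

As if non-drop at 30 labels/s: (0 × 3600 + 44 × 60 + 47) × 30 + 25 = 80635.
Minute boundaries passed: 44; those not divisible by 10: 44 − 4 = 40; dropped labels = 2 × 40 = 80.
Actual frame index = 80635 − 80 = 80555.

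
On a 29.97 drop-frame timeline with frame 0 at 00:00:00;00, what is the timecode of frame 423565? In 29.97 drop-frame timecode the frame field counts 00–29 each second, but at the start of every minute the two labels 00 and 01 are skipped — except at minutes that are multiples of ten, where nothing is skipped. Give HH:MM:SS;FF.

03:55:32;29

Each 10-minute DF block holds 10 × 60 × 30 − 9 × 2 = 17982 frames. 423565 ÷ 17982 → 23 full blocks, remainder 9979.
Within the partial block the first minute is 1800 frames and each further minute 1798, so 5 further minute boundaries passed. Total skipped labels = 18 × 23 + 2 × 5 = 424.
Non-drop label index = 423565 + 424 = 423989; at 30 labels/s that is 03:55:32:29, i.e. DF 03:55:32;29.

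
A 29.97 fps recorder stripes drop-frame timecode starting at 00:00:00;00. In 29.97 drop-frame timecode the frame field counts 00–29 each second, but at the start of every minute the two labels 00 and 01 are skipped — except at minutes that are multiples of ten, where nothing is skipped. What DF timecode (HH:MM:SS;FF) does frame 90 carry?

00:00:03;00

Each 10-minute DF block holds 10 × 60 × 30 − 9 × 2 = 17982 frames. 90 ÷ 17982 → 0 full blocks, remainder 90.
Within the partial block the first minute is 1800 frames and each further minute 1798, so 0 further minute boundaries passed. Total skipped labels = 18 × 0 + 2 × 0 = 0.
Non-drop label index = 90 + 0 = 90; at 30 labels/s that is 00:00:03:00, i.e. DF 00:00:03;00.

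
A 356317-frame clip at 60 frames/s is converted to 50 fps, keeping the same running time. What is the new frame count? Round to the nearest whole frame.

296931 frames

Frames at target rate = 356317 × (50) / (60) = 1781585/6 ≈ 296930.833.
Nearest whole frame: 296931.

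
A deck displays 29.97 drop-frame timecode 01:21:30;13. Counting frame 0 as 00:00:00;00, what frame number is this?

146567

Complete 10-minute blocks: 8, each 17982 frames → 143856.
Remaining 1 whole minute in the current block: 1800 + 0 × 1798 = 1800 frames.
Within the current minute: 30 × 30 + 13 − 2 = 911 (labels ;00/;01 skipped at this minute). Total = 143856 + 1800 + 911 = 146567.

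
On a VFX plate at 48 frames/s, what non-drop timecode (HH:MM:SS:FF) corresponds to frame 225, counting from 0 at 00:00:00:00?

225 ÷ 48 = 4 full seconds, remainder 33 frames.
4 s = 0 h 0 min 4 s.
Timecode: 00:00:04:33.

00:00:04:33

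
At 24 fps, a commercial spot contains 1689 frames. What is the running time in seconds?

70.375 seconds

Running time = 1689 / (24) = 70.375 s.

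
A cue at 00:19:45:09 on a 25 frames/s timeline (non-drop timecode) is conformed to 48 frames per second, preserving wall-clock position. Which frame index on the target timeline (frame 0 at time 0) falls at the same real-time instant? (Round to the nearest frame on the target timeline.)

Source frame index: (0×3600 + 19×60 + 45) × 25 + 9 = 29634.
Real time: 29634 / (25) = 29634/25 s.
Target frame: (29634/25) × (48) = 1422432/25 ≈ 56897.280 → 56897.

frame 56897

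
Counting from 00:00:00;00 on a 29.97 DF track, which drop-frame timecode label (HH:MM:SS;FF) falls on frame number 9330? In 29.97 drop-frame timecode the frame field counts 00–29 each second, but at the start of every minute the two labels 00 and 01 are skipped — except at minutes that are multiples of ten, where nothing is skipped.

00:05:11;10

Ten DF minutes hold 17982 frames, so frame 9330 lies in block 0 (frames 0–17981) with 9330 frames into that block.
The block's first minute is 1800 frames and the rest 1798 each; 9330 frames reaches minute 5, so 0 × 18 + 5 × 2 = 10 labels have been skipped so far.
Adding those back, label number 9330 + 10 = 9340 at 30 labels/s is 311 s + 10 f = 0 h 5 min 11 s frame 10, i.e. 00:05:11;10.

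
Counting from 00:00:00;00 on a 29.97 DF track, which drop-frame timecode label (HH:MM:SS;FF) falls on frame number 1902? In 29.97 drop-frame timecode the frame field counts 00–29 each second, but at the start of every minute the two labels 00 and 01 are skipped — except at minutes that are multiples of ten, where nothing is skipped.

Ten DF minutes hold 17982 frames, so frame 1902 lies in block 0 (frames 0–17981) with 1902 frames into that block.
The block's first minute is 1800 frames and the rest 1798 each; 1902 frames reaches minute 1, so 0 × 18 + 1 × 2 = 2 labels have been skipped so far.
Adding those back, label number 1902 + 2 = 1904 at 30 labels/s is 63 s + 14 f = 0 h 1 min 3 s frame 14, i.e. 00:01:03;14.

00:01:03;14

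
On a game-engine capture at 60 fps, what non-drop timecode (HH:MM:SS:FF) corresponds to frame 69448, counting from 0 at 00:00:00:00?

00:19:17:28

69448 ÷ 60 = 1157 full seconds, remainder 28 frames.
1157 s = 0 h 19 min 17 s.
Timecode: 00:19:17:28.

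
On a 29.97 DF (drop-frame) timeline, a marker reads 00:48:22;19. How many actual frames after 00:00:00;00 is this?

86991

As if non-drop at 30 labels/s: (0 × 3600 + 48 × 60 + 22) × 30 + 19 = 87079.
Minute boundaries passed: 48; those not divisible by 10: 48 − 4 = 44; dropped labels = 2 × 44 = 88.
Actual frame index = 87079 − 88 = 86991.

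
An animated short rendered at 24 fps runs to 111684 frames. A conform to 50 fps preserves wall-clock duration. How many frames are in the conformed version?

232675 frames

Target frames = source frames × (target rate / source rate) = 111684 × (50)/(24) = 111684 × 25/12 = 232675.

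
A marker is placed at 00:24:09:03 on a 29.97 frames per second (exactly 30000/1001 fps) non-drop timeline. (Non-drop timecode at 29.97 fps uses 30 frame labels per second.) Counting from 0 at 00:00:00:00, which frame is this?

Total seconds to the label: (0 × 3600 + 24 × 60 + 9) = 1449.
Frame index = 1449 × 30 + 3 = 43473.

frame 43473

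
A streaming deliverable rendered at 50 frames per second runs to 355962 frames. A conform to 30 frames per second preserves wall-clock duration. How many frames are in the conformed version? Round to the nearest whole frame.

Frames at target rate = 355962 × (30) / (50) = 1067886/5 ≈ 213577.200.
Nearest whole frame: 213577.

213577 frames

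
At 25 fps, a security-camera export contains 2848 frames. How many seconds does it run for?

Running time = 2848 / (25) = 113.92 s.

113.92 seconds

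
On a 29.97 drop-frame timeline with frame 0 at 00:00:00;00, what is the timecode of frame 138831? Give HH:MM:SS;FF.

Each 10-minute DF block holds 10 × 60 × 30 − 9 × 2 = 17982 frames. 138831 ÷ 17982 → 7 full blocks, remainder 12957.
Within the partial block the first minute is 1800 frames and each further minute 1798, so 7 further minute boundaries passed. Total skipped labels = 18 × 7 + 2 × 7 = 140.
Non-drop label index = 138831 + 140 = 138971; at 30 labels/s that is 01:17:12:11, i.e. DF 01:17:12;11.

01:17:12;11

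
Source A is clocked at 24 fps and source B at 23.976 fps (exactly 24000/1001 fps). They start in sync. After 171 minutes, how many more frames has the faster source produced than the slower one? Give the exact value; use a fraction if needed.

171 min = 10260 s.
A emits 24 × 10260 = 246240 frames; B emits 24000/1001 × 10260 = 246240000/1001.
Difference = 246240/1001 frames (≈ 245.9940); B is behind A.

246240/1001 frames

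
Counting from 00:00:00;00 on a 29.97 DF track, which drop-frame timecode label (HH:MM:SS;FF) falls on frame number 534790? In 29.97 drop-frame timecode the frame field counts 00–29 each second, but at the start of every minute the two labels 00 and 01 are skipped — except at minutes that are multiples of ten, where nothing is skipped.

Each 10-minute DF block holds 10 × 60 × 30 − 9 × 2 = 17982 frames. 534790 ÷ 17982 → 29 full blocks, remainder 13312.
Within the partial block the first minute is 1800 frames and each further minute 1798, so 7 further minute boundaries passed. Total skipped labels = 18 × 29 + 2 × 7 = 536.
Non-drop label index = 534790 + 536 = 535326; at 30 labels/s that is 04:57:24:06, i.e. DF 04:57:24;06.

04:57:24;06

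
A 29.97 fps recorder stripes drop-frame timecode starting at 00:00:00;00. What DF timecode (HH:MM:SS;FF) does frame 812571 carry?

Ten DF minutes hold 17982 frames, so frame 812571 lies in block 45 (frames 809190–827171) with 3381 frames into that block.
The block's first minute is 1800 frames and the rest 1798 each; 3381 frames reaches minute 1, so 45 × 18 + 1 × 2 = 812 labels have been skipped so far.
Adding those back, label number 812571 + 812 = 813383 at 30 labels/s is 27112 s + 23 f = 7 h 31 min 52 s frame 23, i.e. 07:31:52;23.

07:31:52;23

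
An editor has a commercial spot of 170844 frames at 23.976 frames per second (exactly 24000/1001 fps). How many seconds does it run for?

Running time = 170844 / (24000/1001) = 7125.6185 s.

7125.6185 seconds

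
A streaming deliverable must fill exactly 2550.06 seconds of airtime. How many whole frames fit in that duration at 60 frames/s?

153003 frames

Frames = 2550.06 × 60 = 765018/5 ≈ 153003.6000.
Complete frames: 153003.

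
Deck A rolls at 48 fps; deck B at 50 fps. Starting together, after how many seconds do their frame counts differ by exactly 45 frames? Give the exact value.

22.5 seconds

The gap grows by |50 − 48| = 2 frames per second.
Time for a 45-frame gap: 45 ÷ (2) = 22.5 s.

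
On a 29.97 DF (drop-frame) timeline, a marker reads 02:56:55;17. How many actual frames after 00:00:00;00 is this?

Complete 10-minute blocks: 17, each 17982 frames → 305694.
Remaining 6 whole minutes in the current block: 1800 + 5 × 1798 = 10790 frames.
Within the current minute: 55 × 30 + 17 − 2 = 1665 (labels ;00/;01 skipped at this minute). Total = 305694 + 10790 + 1665 = 318149.

318149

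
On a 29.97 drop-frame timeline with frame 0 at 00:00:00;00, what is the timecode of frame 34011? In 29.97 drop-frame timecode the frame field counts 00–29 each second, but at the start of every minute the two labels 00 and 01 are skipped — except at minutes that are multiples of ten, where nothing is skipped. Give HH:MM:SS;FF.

00:18:54;25

Ten DF minutes hold 17982 frames, so frame 34011 lies in block 1 (frames 17982–35963) with 16029 frames into that block.
The block's first minute is 1800 frames and the rest 1798 each; 16029 frames reaches minute 8, so 1 × 18 + 8 × 2 = 34 labels have been skipped so far.
Adding those back, label number 34011 + 34 = 34045 at 30 labels/s is 1134 s + 25 f = 0 h 18 min 54 s frame 25, i.e. 00:18:54;25.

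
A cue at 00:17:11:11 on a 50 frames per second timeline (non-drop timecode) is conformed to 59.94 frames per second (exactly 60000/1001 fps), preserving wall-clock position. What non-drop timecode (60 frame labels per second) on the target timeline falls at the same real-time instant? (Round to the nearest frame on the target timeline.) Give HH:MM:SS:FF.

Source frame index: (0×3600 + 17×60 + 11) × 50 + 11 = 51561.
Real time: 51561 / (50) = 51561/50 s.
Target frame: (51561/50) × (60000/1001) = 61873200/1001 ≈ 61811.389 → 61811.
At 60 labels/s: frame 61811 → 00:17:10:11.

00:17:10:11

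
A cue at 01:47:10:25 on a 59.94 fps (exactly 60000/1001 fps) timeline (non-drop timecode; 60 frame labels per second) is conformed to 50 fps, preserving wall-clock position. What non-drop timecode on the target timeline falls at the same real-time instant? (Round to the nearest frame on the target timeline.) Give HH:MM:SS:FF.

Source frame index: (1×3600 + 47×60 + 10) × 60 + 25 = 385825.
Real time: 385825 / (60000/1001) = 15448433/2400 s.
Target frame: (15448433/2400) × (50) = 15448433/48 ≈ 321842.354 → 321842.
At 50 labels/s: frame 321842 → 01:47:16:42.

01:47:16:42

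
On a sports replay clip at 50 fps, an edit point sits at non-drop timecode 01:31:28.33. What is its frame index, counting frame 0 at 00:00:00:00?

Total seconds to the label: (1 × 3600 + 31 × 60 + 28) = 5488.
Frame index = 5488 × 50 + 33 = 274433.

frame 274433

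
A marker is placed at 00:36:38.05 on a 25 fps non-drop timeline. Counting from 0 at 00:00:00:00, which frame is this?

Total seconds to the label: (0 × 3600 + 36 × 60 + 38) = 2198.
Frame index = 2198 × 25 + 5 = 54955.

frame 54955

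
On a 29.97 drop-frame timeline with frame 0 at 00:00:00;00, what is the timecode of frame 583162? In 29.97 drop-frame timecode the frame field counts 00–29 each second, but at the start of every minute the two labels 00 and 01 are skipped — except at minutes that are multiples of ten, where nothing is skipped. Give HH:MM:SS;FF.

05:24:18;06

Each 10-minute DF block holds 10 × 60 × 30 − 9 × 2 = 17982 frames. 583162 ÷ 17982 → 32 full blocks, remainder 7738.
Within the partial block the first minute is 1800 frames and each further minute 1798, so 4 further minute boundaries passed. Total skipped labels = 18 × 32 + 2 × 4 = 584.
Non-drop label index = 583162 + 584 = 583746; at 30 labels/s that is 05:24:18:06, i.e. DF 05:24:18;06.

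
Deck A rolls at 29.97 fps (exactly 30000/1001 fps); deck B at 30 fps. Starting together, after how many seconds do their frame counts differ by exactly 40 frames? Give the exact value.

The gap grows by |30 − 30000/1001| = 30/1001 frames per second.
Time for a 40-frame gap: 40 ÷ (30/1001) = 4004/3 s.

4004/3 seconds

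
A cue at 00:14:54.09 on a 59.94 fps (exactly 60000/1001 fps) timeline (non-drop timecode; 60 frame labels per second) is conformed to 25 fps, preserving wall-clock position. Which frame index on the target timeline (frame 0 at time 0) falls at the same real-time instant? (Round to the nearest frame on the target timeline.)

frame 22376

Source frame index: (0×3600 + 14×60 + 54) × 60 + 9 = 53649.
Real time: 53649 / (60000/1001) = 17900883/20000 s.
Target frame: (17900883/20000) × (25) = 17900883/800 ≈ 22376.104 → 22376.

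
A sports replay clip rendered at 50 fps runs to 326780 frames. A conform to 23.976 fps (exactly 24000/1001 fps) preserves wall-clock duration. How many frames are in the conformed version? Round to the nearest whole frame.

Frames at target rate = 326780 × (24000/1001) / (50) = 156854400/1001 ≈ 156697.702.
Nearest whole frame: 156698.

156698 frames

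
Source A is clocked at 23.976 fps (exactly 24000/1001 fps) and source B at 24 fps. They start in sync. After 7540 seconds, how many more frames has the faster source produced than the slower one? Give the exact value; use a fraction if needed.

13920/77 frames

A emits 24000/1001 × 7540 = 13920000/77 frames; B emits 24 × 7540 = 180960.
Difference = 13920/77 frames (≈ 180.7792); B is ahead of A.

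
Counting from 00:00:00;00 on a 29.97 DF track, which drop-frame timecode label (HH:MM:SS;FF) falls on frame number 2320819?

21:30:38;01

Ten DF minutes hold 17982 frames, so frame 2320819 lies in block 129 (frames 2319678–2337659) with 1141 frames into that block.
The block's first minute is 1800 frames and the rest 1798 each; 1141 frames reaches minute 0, so 129 × 18 + 0 × 2 = 2322 labels have been skipped so far.
Adding those back, label number 2320819 + 2322 = 2323141 at 30 labels/s is 77438 s + 1 f = 21 h 30 min 38 s frame 1, i.e. 21:30:38;01.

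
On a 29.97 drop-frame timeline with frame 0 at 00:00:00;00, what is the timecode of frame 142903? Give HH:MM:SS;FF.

Each 10-minute DF block holds 10 × 60 × 30 − 9 × 2 = 17982 frames. 142903 ÷ 17982 → 7 full blocks, remainder 17029.
Within the partial block the first minute is 1800 frames and each further minute 1798, so 9 further minute boundaries passed. Total skipped labels = 18 × 7 + 2 × 9 = 144.
Non-drop label index = 142903 + 144 = 143047; at 30 labels/s that is 01:19:28:07, i.e. DF 01:19:28;07.

01:19:28;07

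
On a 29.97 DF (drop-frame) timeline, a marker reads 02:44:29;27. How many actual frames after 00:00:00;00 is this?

295801

Complete 10-minute blocks: 16, each 17982 frames → 287712.
Remaining 4 whole minutes in the current block: 1800 + 3 × 1798 = 7194 frames.
Within the current minute: 29 × 30 + 27 − 2 = 895 (labels ;00/;01 skipped at this minute). Total = 287712 + 7194 + 895 = 295801.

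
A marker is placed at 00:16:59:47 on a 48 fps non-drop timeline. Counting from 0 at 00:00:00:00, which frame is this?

48959

Total seconds to the label: (0 × 3600 + 16 × 60 + 59) = 1019.
Frame index = 1019 × 48 + 47 = 48959.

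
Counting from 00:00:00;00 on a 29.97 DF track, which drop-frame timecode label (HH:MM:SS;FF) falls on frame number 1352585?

12:32:11;09

Ten DF minutes hold 17982 frames, so frame 1352585 lies in block 75 (frames 1348650–1366631) with 3935 frames into that block.
The block's first minute is 1800 frames and the rest 1798 each; 3935 frames reaches minute 2, so 75 × 18 + 2 × 2 = 1354 labels have been skipped so far.
Adding those back, label number 1352585 + 1354 = 1353939 at 30 labels/s is 45131 s + 9 f = 12 h 32 min 11 s frame 9, i.e. 12:32:11;09.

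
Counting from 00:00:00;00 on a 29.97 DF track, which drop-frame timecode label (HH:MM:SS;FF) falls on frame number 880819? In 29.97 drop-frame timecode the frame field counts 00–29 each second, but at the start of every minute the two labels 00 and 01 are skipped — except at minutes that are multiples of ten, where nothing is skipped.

Ten DF minutes hold 17982 frames, so frame 880819 lies in block 48 (frames 863136–881117) with 17683 frames into that block.
The block's first minute is 1800 frames and the rest 1798 each; 17683 frames reaches minute 9, so 48 × 18 + 9 × 2 = 882 labels have been skipped so far.
Adding those back, label number 880819 + 882 = 881701 at 30 labels/s is 29390 s + 1 f = 8 h 9 min 50 s frame 1, i.e. 08:09:50;01.

08:09:50;01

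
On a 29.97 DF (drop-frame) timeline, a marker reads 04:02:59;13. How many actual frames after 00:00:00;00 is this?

436947

Complete 10-minute blocks: 24, each 17982 frames → 431568.
Remaining 2 whole minutes in the current block: 1800 + 1 × 1798 = 3598 frames.
Within the current minute: 59 × 30 + 13 − 2 = 1781 (labels ;00/;01 skipped at this minute). Total = 431568 + 3598 + 1781 = 436947.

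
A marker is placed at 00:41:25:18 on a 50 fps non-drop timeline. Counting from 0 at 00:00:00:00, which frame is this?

Total seconds to the label: (0 × 3600 + 41 × 60 + 25) = 2485.
Frame index = 2485 × 50 + 18 = 124268.

frame 124268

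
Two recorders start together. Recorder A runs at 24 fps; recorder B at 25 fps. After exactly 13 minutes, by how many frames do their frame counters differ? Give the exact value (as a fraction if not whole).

780 frames

13 min = 780 s.
A emits 24 × 780 = 18720 frames; B emits 25 × 780 = 19500.
Difference = 780 frames; B is ahead of A.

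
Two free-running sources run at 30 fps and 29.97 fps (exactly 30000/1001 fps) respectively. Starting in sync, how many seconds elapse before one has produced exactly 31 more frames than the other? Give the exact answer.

The gap grows by |30000/1001 − 30| = 30/1001 frames per second.
Time for a 31-frame gap: 31 ÷ (30/1001) = 31031/30 s.

31031/30 seconds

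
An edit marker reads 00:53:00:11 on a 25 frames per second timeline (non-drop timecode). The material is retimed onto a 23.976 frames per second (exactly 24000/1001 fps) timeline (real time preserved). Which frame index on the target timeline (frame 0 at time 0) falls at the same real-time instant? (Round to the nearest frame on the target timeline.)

Source frame index: (0×3600 + 53×60 + 0) × 25 + 11 = 79511.
Real time: 79511 / (25) = 79511/25 s.
Target frame: (79511/25) × (24000/1001) = 76330560/1001 ≈ 76254.306 → 76254.

frame 76254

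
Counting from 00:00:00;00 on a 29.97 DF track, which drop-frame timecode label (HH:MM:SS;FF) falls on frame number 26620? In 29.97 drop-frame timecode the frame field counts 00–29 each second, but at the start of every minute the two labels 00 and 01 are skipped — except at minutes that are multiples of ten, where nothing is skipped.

00:14:48;06

Ten DF minutes hold 17982 frames, so frame 26620 lies in block 1 (frames 17982–35963) with 8638 frames into that block.
The block's first minute is 1800 frames and the rest 1798 each; 8638 frames reaches minute 4, so 1 × 18 + 4 × 2 = 26 labels have been skipped so far.
Adding those back, label number 26620 + 26 = 26646 at 30 labels/s is 888 s + 6 f = 0 h 14 min 48 s frame 6, i.e. 00:14:48;06.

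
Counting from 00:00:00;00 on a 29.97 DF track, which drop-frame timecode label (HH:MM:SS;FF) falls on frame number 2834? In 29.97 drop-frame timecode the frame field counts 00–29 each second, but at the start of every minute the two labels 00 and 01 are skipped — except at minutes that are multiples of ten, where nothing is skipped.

00:01:34;16

Each 10-minute DF block holds 10 × 60 × 30 − 9 × 2 = 17982 frames. 2834 ÷ 17982 → 0 full blocks, remainder 2834.
Within the partial block the first minute is 1800 frames and each further minute 1798, so 1 further minute boundary passed. Total skipped labels = 18 × 0 + 2 × 1 = 2.
Non-drop label index = 2834 + 2 = 2836; at 30 labels/s that is 00:01:34:16, i.e. DF 00:01:34;16.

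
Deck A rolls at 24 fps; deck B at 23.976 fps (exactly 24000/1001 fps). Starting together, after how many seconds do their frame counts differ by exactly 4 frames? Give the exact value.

1001/6 seconds

The gap grows by |24000/1001 − 24| = 24/1001 frames per second.
Time for a 4-frame gap: 4 ÷ (24/1001) = 1001/6 s.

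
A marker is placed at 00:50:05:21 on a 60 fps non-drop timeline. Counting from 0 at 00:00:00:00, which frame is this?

Total seconds to the label: (0 × 3600 + 50 × 60 + 5) = 3005.
Frame index = 3005 × 60 + 21 = 180321.

180321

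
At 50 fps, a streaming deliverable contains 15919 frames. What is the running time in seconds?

318.38 seconds

Running time = 15919 / (50) = 318.38 s.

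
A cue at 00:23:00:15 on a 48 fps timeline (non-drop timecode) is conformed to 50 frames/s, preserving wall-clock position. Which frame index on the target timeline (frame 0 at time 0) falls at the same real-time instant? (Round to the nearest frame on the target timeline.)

Source frame index: (0×3600 + 23×60 + 0) × 48 + 15 = 66255.
Real time: 66255 / (48) = 22085/16 s.
Target frame: (22085/16) × (50) = 552125/8 ≈ 69015.625 → 69016.

frame 69016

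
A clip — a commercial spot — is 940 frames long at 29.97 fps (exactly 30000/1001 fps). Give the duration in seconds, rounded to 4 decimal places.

Running time = 940 × 1001/30000 = 47047/1500 s ≈ 31.3647 s.

31.3647 seconds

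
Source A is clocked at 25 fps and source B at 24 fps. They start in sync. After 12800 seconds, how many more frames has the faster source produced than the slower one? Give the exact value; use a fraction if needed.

12800 frames

A emits 25 × 12800 = 320000 frames; B emits 24 × 12800 = 307200.
Difference = 12800 frames; B is behind A.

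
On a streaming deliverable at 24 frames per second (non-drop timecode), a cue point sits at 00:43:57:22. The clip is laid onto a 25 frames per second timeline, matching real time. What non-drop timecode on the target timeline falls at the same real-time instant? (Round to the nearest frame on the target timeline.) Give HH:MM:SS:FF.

Source frame index: (0×3600 + 43×60 + 57) × 24 + 22 = 63310.
Real time: 63310 / (24) = 31655/12 s.
Target frame: (31655/12) × (25) = 791375/12 ≈ 65947.917 → 65948.
At 25 labels/s: frame 65948 → 00:43:57:23.

00:43:57:23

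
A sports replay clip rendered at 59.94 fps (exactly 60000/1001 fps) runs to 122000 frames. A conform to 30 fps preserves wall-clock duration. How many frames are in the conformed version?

61061 frames

Target frames = source frames × (target rate / source rate) = 122000 × (30)/(60000/1001) = 122000 × 1001/2000 = 61061.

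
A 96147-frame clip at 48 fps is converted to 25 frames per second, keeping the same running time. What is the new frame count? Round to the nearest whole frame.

Frames at target rate = 96147 × (25) / (48) = 801225/16 ≈ 50076.562.
Nearest whole frame: 50077.

50077 frames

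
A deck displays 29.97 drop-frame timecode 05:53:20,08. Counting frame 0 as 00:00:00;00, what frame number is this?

635372

As if non-drop at 30 labels/s: (5 × 3600 + 53 × 60 + 20) × 30 + 8 = 636008.
Minute boundaries passed: 353; those not divisible by 10: 353 − 35 = 318; dropped labels = 2 × 318 = 636.
Actual frame index = 636008 − 636 = 635372.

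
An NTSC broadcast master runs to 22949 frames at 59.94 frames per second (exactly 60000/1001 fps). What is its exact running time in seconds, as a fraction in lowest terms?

Running time = 22949 ÷ (60000/1001) = 22949 × 1001/60000 = 22971949/60000 s.

22971949/60000 seconds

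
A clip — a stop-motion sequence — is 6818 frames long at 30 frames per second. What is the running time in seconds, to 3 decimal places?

227.267 seconds

Running time = 6818 × 1/30 = 3409/15 s ≈ 227.267 s.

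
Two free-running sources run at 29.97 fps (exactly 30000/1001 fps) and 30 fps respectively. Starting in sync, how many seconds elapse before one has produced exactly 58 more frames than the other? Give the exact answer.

29029/15 seconds

The gap grows by |30 − 30000/1001| = 30/1001 frames per second.
Time for a 58-frame gap: 58 ÷ (30/1001) = 29029/15 s.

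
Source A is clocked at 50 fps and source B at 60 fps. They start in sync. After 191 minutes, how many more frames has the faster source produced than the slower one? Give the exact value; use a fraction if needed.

114600 frames

191 min = 11460 s.
A emits 50 × 11460 = 573000 frames; B emits 60 × 11460 = 687600.
Difference = 114600 frames; B is ahead of A.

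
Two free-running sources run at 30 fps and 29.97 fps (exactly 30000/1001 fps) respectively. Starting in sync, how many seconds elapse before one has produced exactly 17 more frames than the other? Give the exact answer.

17017/30 seconds

The gap grows by |30000/1001 − 30| = 30/1001 frames per second.
Time for a 17-frame gap: 17 ÷ (30/1001) = 17017/30 s.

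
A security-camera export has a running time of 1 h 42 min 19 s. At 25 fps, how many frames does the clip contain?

1 h 42 min 19 s = 6139 s.
Frames = 6139 × 25 = 153475.

153475 frames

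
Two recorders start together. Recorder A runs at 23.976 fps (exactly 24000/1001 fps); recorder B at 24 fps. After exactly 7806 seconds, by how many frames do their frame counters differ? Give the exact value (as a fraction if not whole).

A emits 24000/1001 × 7806 = 187344000/1001 frames; B emits 24 × 7806 = 187344.
Difference = 187344/1001 frames (≈ 187.1568); B is ahead of A.

187344/1001 frames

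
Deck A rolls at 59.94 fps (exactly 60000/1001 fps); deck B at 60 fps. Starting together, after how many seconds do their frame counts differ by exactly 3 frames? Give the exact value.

50.05 seconds

The gap grows by |60 − 60000/1001| = 60/1001 frames per second.
Time for a 3-frame gap: 3 ÷ (60/1001) = 50.05 s.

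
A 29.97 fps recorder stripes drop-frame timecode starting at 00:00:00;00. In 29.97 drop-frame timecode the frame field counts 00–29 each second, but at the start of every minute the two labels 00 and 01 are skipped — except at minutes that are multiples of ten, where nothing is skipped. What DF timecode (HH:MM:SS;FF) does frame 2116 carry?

00:01:10;18

Ten DF minutes hold 17982 frames, so frame 2116 lies in block 0 (frames 0–17981) with 2116 frames into that block.
The block's first minute is 1800 frames and the rest 1798 each; 2116 frames reaches minute 1, so 0 × 18 + 1 × 2 = 2 labels have been skipped so far.
Adding those back, label number 2116 + 2 = 2118 at 30 labels/s is 70 s + 18 f = 0 h 1 min 10 s frame 18, i.e. 00:01:10;18.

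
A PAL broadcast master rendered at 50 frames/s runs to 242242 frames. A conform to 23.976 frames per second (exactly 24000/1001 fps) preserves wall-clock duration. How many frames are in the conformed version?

116160 frames

Target frames = source frames × (target rate / source rate) = 242242 × (24000/1001)/(50) = 242242 × 480/1001 = 116160.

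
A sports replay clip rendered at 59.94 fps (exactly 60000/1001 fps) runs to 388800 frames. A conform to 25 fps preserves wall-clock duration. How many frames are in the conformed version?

162162 frames

Target frames = source frames × (target rate / source rate) = 388800 × (25)/(60000/1001) = 388800 × 1001/2400 = 162162.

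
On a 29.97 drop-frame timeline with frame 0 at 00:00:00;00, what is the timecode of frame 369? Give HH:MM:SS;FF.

Ten DF minutes hold 17982 frames, so frame 369 lies in block 0 (frames 0–17981) with 369 frames into that block.
The block's first minute is 1800 frames and the rest 1798 each; 369 frames reaches minute 0, so 0 × 18 + 0 × 2 = 0 labels have been skipped so far.
Adding those back, label number 369 + 0 = 369 at 30 labels/s is 12 s + 9 f = 0 h 0 min 12 s frame 9, i.e. 00:00:12;09.

00:00:12;09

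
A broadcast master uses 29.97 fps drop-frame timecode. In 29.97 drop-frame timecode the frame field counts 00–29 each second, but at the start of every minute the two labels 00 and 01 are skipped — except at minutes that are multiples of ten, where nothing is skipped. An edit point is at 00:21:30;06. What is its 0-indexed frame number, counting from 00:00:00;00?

38668

Complete 10-minute blocks: 2, each 17982 frames → 35964.
Remaining 1 whole minute in the current block: 1800 + 0 × 1798 = 1800 frames.
Within the current minute: 30 × 30 + 6 − 2 = 904 (labels ;00/;01 skipped at this minute). Total = 35964 + 1800 + 904 = 38668.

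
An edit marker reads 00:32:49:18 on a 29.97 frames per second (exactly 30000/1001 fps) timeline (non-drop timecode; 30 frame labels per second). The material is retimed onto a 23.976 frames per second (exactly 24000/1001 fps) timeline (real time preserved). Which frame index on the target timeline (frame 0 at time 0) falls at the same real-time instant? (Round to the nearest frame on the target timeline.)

Source frame index: (0×3600 + 32×60 + 49) × 30 + 18 = 59088.
Real time: 59088 / (30000/1001) = 1232231/625 s.
Target frame: (1232231/625) × (24000/1001) = 236352/5 ≈ 47270.400 → 47270.

frame 47270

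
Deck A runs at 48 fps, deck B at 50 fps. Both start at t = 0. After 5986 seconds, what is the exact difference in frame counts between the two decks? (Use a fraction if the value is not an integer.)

A emits 48 × 5986 = 287328 frames; B emits 50 × 5986 = 299300.
Difference = 11972 frames; B is ahead of A.

11972 frames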